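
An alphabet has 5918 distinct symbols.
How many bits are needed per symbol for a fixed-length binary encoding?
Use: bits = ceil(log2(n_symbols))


log2(5918) = 12.5309
Bracket: 2^12 = 4096 < 5918 <= 2^13 = 8192
So ceil(log2(5918)) = 13

bits = ceil(log2(5918)) = ceil(12.5309) = 13 bits


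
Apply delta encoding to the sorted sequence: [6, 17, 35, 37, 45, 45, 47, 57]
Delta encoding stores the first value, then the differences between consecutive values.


First value: 6
Deltas:
  17 - 6 = 11
  35 - 17 = 18
  37 - 35 = 2
  45 - 37 = 8
  45 - 45 = 0
  47 - 45 = 2
  57 - 47 = 10


Delta encoded: [6, 11, 18, 2, 8, 0, 2, 10]


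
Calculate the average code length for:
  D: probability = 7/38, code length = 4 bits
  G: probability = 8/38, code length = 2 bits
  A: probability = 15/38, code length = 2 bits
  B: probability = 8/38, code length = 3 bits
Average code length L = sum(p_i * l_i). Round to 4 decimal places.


Weighted contributions p_i * l_i:
  D: (7/38) * 4 = 28/38
  G: (8/38) * 2 = 16/38
  A: (15/38) * 2 = 30/38
  B: (8/38) * 3 = 24/38
Sum = (28 + 16 + 30 + 24)/38 = 98/38

L = 98/38 = 2.5789 bits/symbol


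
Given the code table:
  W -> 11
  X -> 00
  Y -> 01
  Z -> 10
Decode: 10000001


Decoding:
10 -> Z
00 -> X
00 -> X
01 -> Y


Result: ZXXY


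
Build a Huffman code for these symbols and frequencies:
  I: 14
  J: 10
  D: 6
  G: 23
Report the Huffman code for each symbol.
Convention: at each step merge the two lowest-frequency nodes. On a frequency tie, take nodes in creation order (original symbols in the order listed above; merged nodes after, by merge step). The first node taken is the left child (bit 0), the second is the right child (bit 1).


Huffman tree construction:
Step 1: Merge D(6) + J(10) = 16
Step 2: Merge I(14) + (D+J)(16) = 30
Step 3: Merge G(23) + (I+(D+J))(30) = 53
Read each symbol's code off the tree from the root (left child = 0, right child = 1).

Codes:
  I: 10 (length 2)
  J: 111 (length 3)
  D: 110 (length 3)
  G: 0 (length 1)
Average code length: 99/53 = 1.8679 bits/symbol


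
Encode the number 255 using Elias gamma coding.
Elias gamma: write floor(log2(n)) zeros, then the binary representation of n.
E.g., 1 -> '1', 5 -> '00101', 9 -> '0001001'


num_bits = floor(log2(255)) + 1 = 8
leading_zeros = num_bits - 1 = 7
binary(255) = 11111111

Elias gamma(255) = '0000000' + '11111111' = 000000011111111 (15 bits)


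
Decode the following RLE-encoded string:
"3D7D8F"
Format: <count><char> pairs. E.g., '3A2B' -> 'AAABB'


Expanding each <count><char> pair:
  3D -> 'DDD'
  7D -> 'DDDDDDD'
  8F -> 'FFFFFFFF'

Decoded = DDDDDDDDDDFFFFFFFF


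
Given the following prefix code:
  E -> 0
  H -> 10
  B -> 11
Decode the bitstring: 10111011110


Decoding step by step:
Bits 10 -> H
Bits 11 -> B
Bits 10 -> H
Bits 11 -> B
Bits 11 -> B
Bits 0 -> E


Decoded message: HBHBBE


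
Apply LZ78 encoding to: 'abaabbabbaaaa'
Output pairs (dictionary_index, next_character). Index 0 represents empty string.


LZ78 encoding steps:
Dictionary: {0: ''}
Step 1: w='' (idx 0), next='a' -> output (0, 'a'), add 'a' as idx 1
Step 2: w='' (idx 0), next='b' -> output (0, 'b'), add 'b' as idx 2
Step 3: w='a' (idx 1), next='a' -> output (1, 'a'), add 'aa' as idx 3
Step 4: w='b' (idx 2), next='b' -> output (2, 'b'), add 'bb' as idx 4
Step 5: w='a' (idx 1), next='b' -> output (1, 'b'), add 'ab' as idx 5
Step 6: w='b' (idx 2), next='a' -> output (2, 'a'), add 'ba' as idx 6
Step 7: w='aa' (idx 3), next='a' -> output (3, 'a'), add 'aaa' as idx 7


Encoded: [(0, 'a'), (0, 'b'), (1, 'a'), (2, 'b'), (1, 'b'), (2, 'a'), (3, 'a')]


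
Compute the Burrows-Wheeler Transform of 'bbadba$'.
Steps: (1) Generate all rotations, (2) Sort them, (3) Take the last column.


Rotations (sorted):
  0: $bbadba -> last char: a
  1: a$bbadb -> last char: b
  2: adba$bb -> last char: b
  3: ba$bbad -> last char: d
  4: badba$b -> last char: b
  5: bbadba$ -> last char: $
  6: dba$bba -> last char: a


BWT = abbdb$a


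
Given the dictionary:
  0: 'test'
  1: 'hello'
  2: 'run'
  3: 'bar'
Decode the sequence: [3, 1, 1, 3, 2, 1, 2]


Look up each index in the dictionary:
  3 -> 'bar'
  1 -> 'hello'
  1 -> 'hello'
  3 -> 'bar'
  2 -> 'run'
  1 -> 'hello'
  2 -> 'run'

Decoded: "bar hello hello bar run hello run"


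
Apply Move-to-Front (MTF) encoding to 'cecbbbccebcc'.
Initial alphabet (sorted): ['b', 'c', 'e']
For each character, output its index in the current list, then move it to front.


MTF encoding:
'c': index 1 in ['b', 'c', 'e'] -> ['c', 'b', 'e']
'e': index 2 in ['c', 'b', 'e'] -> ['e', 'c', 'b']
'c': index 1 in ['e', 'c', 'b'] -> ['c', 'e', 'b']
'b': index 2 in ['c', 'e', 'b'] -> ['b', 'c', 'e']
'b': index 0 in ['b', 'c', 'e'] -> ['b', 'c', 'e']
'b': index 0 in ['b', 'c', 'e'] -> ['b', 'c', 'e']
'c': index 1 in ['b', 'c', 'e'] -> ['c', 'b', 'e']
'c': index 0 in ['c', 'b', 'e'] -> ['c', 'b', 'e']
'e': index 2 in ['c', 'b', 'e'] -> ['e', 'c', 'b']
'b': index 2 in ['e', 'c', 'b'] -> ['b', 'e', 'c']
'c': index 2 in ['b', 'e', 'c'] -> ['c', 'b', 'e']
'c': index 0 in ['c', 'b', 'e'] -> ['c', 'b', 'e']


Output: [1, 2, 1, 2, 0, 0, 1, 0, 2, 2, 2, 0]


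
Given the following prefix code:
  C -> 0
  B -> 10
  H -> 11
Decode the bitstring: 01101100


Decoding step by step:
Bits 0 -> C
Bits 11 -> H
Bits 0 -> C
Bits 11 -> H
Bits 0 -> C
Bits 0 -> C


Decoded message: CHCHCC


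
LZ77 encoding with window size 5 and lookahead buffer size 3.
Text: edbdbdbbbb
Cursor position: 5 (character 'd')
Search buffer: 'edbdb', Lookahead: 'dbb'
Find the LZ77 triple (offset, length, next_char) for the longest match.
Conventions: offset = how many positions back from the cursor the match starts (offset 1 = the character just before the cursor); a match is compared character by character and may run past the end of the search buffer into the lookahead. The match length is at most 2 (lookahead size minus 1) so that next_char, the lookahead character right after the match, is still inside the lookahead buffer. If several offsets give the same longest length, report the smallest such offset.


Try each offset into the search buffer:
  offset=1 (pos 4, char 'b'): match length 0
  offset=2 (pos 3, char 'd'): match length 2
  offset=3 (pos 2, char 'b'): match length 0
  offset=4 (pos 1, char 'd'): match length 2
  offset=5 (pos 0, char 'e'): match length 0
Longest match has length 2, found at offsets 2, 4; take the smallest, offset 2.
next_char = character at position 5 + 2 = 7 -> 'b'

Best match: offset=2, length=2 (matching 'db' starting at position 3)
LZ77 triple: (2, 2, 'b')


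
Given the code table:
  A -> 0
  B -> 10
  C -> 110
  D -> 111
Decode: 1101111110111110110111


Decoding:
110 -> C
111 -> D
111 -> D
0 -> A
111 -> D
110 -> C
110 -> C
111 -> D


Result: CDDADCCD


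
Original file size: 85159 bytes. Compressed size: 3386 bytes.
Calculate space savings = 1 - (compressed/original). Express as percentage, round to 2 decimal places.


ratio = compressed/original = 3386/85159 = 0.039761
savings = 1 - ratio = 1 - 0.039761 = 0.960239
as a percentage: 0.960239 * 100 = 96.02%

Space savings = 1 - 3386/85159 = 96.02%


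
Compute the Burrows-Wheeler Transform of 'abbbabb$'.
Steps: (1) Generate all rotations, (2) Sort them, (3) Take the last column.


Rotations (sorted):
  0: $abbbabb -> last char: b
  1: abb$abbb -> last char: b
  2: abbbabb$ -> last char: $
  3: b$abbbab -> last char: b
  4: babb$abb -> last char: b
  5: bb$abbba -> last char: a
  6: bbabb$ab -> last char: b
  7: bbbabb$a -> last char: a


BWT = bb$bbaba


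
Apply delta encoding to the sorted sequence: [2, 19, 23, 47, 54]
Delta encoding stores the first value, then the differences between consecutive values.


First value: 2
Deltas:
  19 - 2 = 17
  23 - 19 = 4
  47 - 23 = 24
  54 - 47 = 7


Delta encoded: [2, 17, 4, 24, 7]


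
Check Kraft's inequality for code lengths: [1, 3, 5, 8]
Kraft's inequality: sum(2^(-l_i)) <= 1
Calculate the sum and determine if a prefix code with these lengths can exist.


Sum = 2^(-1) + 2^(-3) + 2^(-5) + 2^(-8)
    = 0.5 + 0.125 + 0.03125 + 0.00390625
    = 169/256 = 0.66015625
Since 0.66015625 <= 1, Kraft's inequality IS satisfied.
A prefix code with these lengths CAN exist.

Kraft sum = 0.66015625. Satisfied.


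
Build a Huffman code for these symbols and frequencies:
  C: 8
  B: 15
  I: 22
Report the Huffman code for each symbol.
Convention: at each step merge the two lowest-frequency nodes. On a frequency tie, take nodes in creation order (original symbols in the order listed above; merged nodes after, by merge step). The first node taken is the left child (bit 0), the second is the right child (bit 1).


Huffman tree construction:
Step 1: Merge C(8) + B(15) = 23
Step 2: Merge I(22) + (C+B)(23) = 45
Read each symbol's code off the tree from the root (left child = 0, right child = 1).

Codes:
  C: 10 (length 2)
  B: 11 (length 2)
  I: 0 (length 1)
Average code length: 68/45 = 1.5111 bits/symbol


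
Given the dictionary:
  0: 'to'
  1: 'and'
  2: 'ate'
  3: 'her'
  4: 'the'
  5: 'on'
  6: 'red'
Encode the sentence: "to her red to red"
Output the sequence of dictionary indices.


Look up each word in the dictionary:
  'to' -> 0
  'her' -> 3
  'red' -> 6
  'to' -> 0
  'red' -> 6

Encoded: [0, 3, 6, 0, 6]


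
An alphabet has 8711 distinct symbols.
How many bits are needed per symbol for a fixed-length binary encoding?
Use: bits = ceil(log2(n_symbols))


log2(8711) = 13.0886
Bracket: 2^13 = 8192 < 8711 <= 2^14 = 16384
So ceil(log2(8711)) = 14

bits = ceil(log2(8711)) = ceil(13.0886) = 14 bits


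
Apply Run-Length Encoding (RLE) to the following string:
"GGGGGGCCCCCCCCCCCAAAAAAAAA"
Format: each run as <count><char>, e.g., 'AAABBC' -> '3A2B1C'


Scanning runs left to right:
  i=0: run of 'G' x 6 -> '6G'
  i=6: run of 'C' x 11 -> '11C'
  i=17: run of 'A' x 9 -> '9A'

RLE = 6G11C9A


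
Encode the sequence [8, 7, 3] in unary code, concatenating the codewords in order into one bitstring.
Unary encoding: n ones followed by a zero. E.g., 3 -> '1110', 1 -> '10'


Encode each number as n ones followed by a terminating 0:
  8 -> 111111110 (9 bits)
  7 -> 11111110 (8 bits)
  3 -> 1110 (4 bits)
Total length = 9 + 8 + 4 = 21 bits.

Unary([8, 7, 3]) = 111111110111111101110 (21 bits)


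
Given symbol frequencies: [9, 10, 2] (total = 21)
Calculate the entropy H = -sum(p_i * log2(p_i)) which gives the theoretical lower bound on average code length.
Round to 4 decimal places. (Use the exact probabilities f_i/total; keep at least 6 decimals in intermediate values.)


Per-symbol terms -p_i * log2(p_i) with p_i = f_i/21:
  p = 9/21 = 0.428571: log2(p) = -1.222392, -p*log2(p) = 0.523882
  p = 10/21 = 0.476190: log2(p) = -1.070389, -p*log2(p) = 0.509709
  p = 2/21 = 0.095238: log2(p) = -3.392317, -p*log2(p) = 0.323078
H = 0.523882 + 0.509709 + 0.323078 = 1.356669

H = 1.3567 bits/symbol


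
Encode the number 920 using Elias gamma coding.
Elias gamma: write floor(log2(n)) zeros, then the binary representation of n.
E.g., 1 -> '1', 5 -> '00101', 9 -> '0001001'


num_bits = floor(log2(920)) + 1 = 10
leading_zeros = num_bits - 1 = 9
binary(920) = 1110011000

Elias gamma(920) = '000000000' + '1110011000' = 0000000001110011000 (19 bits)


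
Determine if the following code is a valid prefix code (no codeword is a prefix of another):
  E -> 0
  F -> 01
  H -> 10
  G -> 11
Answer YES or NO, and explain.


Checking each pair (does one codeword prefix another?):
  E='0' vs F='01': prefix -- VIOLATION

NO -- this is NOT a valid prefix code. E (0) is a prefix of F (01).


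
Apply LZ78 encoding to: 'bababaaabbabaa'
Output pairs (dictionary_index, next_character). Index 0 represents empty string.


LZ78 encoding steps:
Dictionary: {0: ''}
Step 1: w='' (idx 0), next='b' -> output (0, 'b'), add 'b' as idx 1
Step 2: w='' (idx 0), next='a' -> output (0, 'a'), add 'a' as idx 2
Step 3: w='b' (idx 1), next='a' -> output (1, 'a'), add 'ba' as idx 3
Step 4: w='ba' (idx 3), next='a' -> output (3, 'a'), add 'baa' as idx 4
Step 5: w='a' (idx 2), next='b' -> output (2, 'b'), add 'ab' as idx 5
Step 6: w='ba' (idx 3), next='b' -> output (3, 'b'), add 'bab' as idx 6
Step 7: w='a' (idx 2), next='a' -> output (2, 'a'), add 'aa' as idx 7


Encoded: [(0, 'b'), (0, 'a'), (1, 'a'), (3, 'a'), (2, 'b'), (3, 'b'), (2, 'a')]


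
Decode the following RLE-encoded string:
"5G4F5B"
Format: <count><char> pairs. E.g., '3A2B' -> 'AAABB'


Expanding each <count><char> pair:
  5G -> 'GGGGG'
  4F -> 'FFFF'
  5B -> 'BBBBB'

Decoded = GGGGGFFFFBBBBB


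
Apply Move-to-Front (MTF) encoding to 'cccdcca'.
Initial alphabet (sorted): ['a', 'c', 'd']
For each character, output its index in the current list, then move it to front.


MTF encoding:
'c': index 1 in ['a', 'c', 'd'] -> ['c', 'a', 'd']
'c': index 0 in ['c', 'a', 'd'] -> ['c', 'a', 'd']
'c': index 0 in ['c', 'a', 'd'] -> ['c', 'a', 'd']
'd': index 2 in ['c', 'a', 'd'] -> ['d', 'c', 'a']
'c': index 1 in ['d', 'c', 'a'] -> ['c', 'd', 'a']
'c': index 0 in ['c', 'd', 'a'] -> ['c', 'd', 'a']
'a': index 2 in ['c', 'd', 'a'] -> ['a', 'c', 'd']


Output: [1, 0, 0, 2, 1, 0, 2]


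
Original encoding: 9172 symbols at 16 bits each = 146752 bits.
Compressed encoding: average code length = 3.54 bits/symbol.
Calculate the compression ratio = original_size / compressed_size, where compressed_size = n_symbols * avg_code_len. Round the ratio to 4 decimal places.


original_size = n_symbols * orig_bits = 9172 * 16 = 146752 bits
compressed_size = n_symbols * avg_code_len = 9172 * 3.54 = 32468.88 bits
ratio = original_size / compressed_size = 146752 / 32468.88 = 4.5198

Compression ratio = 4.5198


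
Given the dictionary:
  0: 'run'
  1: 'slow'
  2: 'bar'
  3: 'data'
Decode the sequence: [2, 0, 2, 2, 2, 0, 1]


Look up each index in the dictionary:
  2 -> 'bar'
  0 -> 'run'
  2 -> 'bar'
  2 -> 'bar'
  2 -> 'bar'
  0 -> 'run'
  1 -> 'slow'

Decoded: "bar run bar bar bar run slow"


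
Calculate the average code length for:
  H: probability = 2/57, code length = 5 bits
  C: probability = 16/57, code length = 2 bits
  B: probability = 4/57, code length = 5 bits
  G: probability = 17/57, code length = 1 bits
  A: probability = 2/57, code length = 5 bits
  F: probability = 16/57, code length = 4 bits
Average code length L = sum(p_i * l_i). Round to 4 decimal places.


Weighted contributions p_i * l_i:
  H: (2/57) * 5 = 10/57
  C: (16/57) * 2 = 32/57
  B: (4/57) * 5 = 20/57
  G: (17/57) * 1 = 17/57
  A: (2/57) * 5 = 10/57
  F: (16/57) * 4 = 64/57
Sum = (10 + 32 + 20 + 17 + 10 + 64)/57 = 153/57

L = 153/57 = 2.6842 bits/symbol


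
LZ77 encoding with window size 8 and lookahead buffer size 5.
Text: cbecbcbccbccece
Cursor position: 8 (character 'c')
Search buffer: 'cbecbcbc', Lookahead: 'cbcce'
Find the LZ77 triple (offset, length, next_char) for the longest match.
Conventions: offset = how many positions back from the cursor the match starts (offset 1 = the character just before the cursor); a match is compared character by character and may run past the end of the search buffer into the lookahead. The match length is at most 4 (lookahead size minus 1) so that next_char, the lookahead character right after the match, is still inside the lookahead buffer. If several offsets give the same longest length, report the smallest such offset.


Try each offset into the search buffer:
  offset=1 (pos 7, char 'c'): match length 1
  offset=2 (pos 6, char 'b'): match length 0
  offset=3 (pos 5, char 'c'): match length 4
  offset=4 (pos 4, char 'b'): match length 0
  offset=5 (pos 3, char 'c'): match length 3
  offset=6 (pos 2, char 'e'): match length 0
  offset=7 (pos 1, char 'b'): match length 0
  offset=8 (pos 0, char 'c'): match length 2
Longest match has length 4 at offset 3.
next_char = character at position 8 + 4 = 12 -> 'e'

Best match: offset=3, length=4 (matching 'cbcc' starting at position 5)
LZ77 triple: (3, 4, 'e')


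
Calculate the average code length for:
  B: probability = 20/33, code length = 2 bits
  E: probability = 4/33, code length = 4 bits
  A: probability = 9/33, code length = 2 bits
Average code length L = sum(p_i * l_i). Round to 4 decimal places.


Weighted contributions p_i * l_i:
  B: (20/33) * 2 = 40/33
  E: (4/33) * 4 = 16/33
  A: (9/33) * 2 = 18/33
Sum = (40 + 16 + 18)/33 = 74/33

L = 74/33 = 2.2424 bits/symbol


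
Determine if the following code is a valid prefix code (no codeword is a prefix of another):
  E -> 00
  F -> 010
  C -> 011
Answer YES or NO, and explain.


Checking each pair (does one codeword prefix another?):
  E='00' vs F='010': no prefix
  E='00' vs C='011': no prefix
  F='010' vs E='00': no prefix
  F='010' vs C='011': no prefix
  C='011' vs E='00': no prefix
  C='011' vs F='010': no prefix
No violation found over all pairs.

YES -- this is a valid prefix code. No codeword is a prefix of any other codeword.


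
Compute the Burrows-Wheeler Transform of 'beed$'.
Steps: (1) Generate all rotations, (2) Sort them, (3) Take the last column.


Rotations (sorted):
  0: $beed -> last char: d
  1: beed$ -> last char: $
  2: d$bee -> last char: e
  3: ed$be -> last char: e
  4: eed$b -> last char: b


BWT = d$eeb


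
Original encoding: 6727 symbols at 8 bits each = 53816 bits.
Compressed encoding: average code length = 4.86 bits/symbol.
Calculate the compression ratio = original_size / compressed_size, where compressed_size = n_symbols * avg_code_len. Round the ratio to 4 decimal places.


original_size = n_symbols * orig_bits = 6727 * 8 = 53816 bits
compressed_size = n_symbols * avg_code_len = 6727 * 4.86 = 32693.22 bits
ratio = original_size / compressed_size = 53816 / 32693.22 = 1.6461

Compression ratio = 1.6461


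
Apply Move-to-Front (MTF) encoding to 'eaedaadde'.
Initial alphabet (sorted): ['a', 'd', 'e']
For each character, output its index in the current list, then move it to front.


MTF encoding:
'e': index 2 in ['a', 'd', 'e'] -> ['e', 'a', 'd']
'a': index 1 in ['e', 'a', 'd'] -> ['a', 'e', 'd']
'e': index 1 in ['a', 'e', 'd'] -> ['e', 'a', 'd']
'd': index 2 in ['e', 'a', 'd'] -> ['d', 'e', 'a']
'a': index 2 in ['d', 'e', 'a'] -> ['a', 'd', 'e']
'a': index 0 in ['a', 'd', 'e'] -> ['a', 'd', 'e']
'd': index 1 in ['a', 'd', 'e'] -> ['d', 'a', 'e']
'd': index 0 in ['d', 'a', 'e'] -> ['d', 'a', 'e']
'e': index 2 in ['d', 'a', 'e'] -> ['e', 'd', 'a']


Output: [2, 1, 1, 2, 2, 0, 1, 0, 2]


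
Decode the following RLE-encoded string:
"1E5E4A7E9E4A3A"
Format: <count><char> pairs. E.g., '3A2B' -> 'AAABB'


Expanding each <count><char> pair:
  1E -> 'E'
  5E -> 'EEEEE'
  4A -> 'AAAA'
  7E -> 'EEEEEEE'
  9E -> 'EEEEEEEEE'
  4A -> 'AAAA'
  3A -> 'AAA'

Decoded = EEEEEEAAAAEEEEEEEEEEEEEEEEAAAAAAA


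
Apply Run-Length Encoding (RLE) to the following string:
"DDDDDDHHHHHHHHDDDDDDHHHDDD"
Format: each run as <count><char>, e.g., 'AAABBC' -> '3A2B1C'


Scanning runs left to right:
  i=0: run of 'D' x 6 -> '6D'
  i=6: run of 'H' x 8 -> '8H'
  i=14: run of 'D' x 6 -> '6D'
  i=20: run of 'H' x 3 -> '3H'
  i=23: run of 'D' x 3 -> '3D'

RLE = 6D8H6D3H3D


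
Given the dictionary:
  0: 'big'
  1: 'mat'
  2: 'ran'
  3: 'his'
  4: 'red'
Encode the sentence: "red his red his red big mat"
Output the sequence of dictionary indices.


Look up each word in the dictionary:
  'red' -> 4
  'his' -> 3
  'red' -> 4
  'his' -> 3
  'red' -> 4
  'big' -> 0
  'mat' -> 1

Encoded: [4, 3, 4, 3, 4, 0, 1]


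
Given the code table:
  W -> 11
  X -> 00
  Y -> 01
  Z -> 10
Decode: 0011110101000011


Decoding:
00 -> X
11 -> W
11 -> W
01 -> Y
01 -> Y
00 -> X
00 -> X
11 -> W


Result: XWWYYXXW


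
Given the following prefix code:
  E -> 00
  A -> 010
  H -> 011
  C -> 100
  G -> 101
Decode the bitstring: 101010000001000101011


Decoding step by step:
Bits 101 -> G
Bits 010 -> A
Bits 00 -> E
Bits 00 -> E
Bits 010 -> A
Bits 00 -> E
Bits 101 -> G
Bits 011 -> H


Decoded message: GAEEAEGH


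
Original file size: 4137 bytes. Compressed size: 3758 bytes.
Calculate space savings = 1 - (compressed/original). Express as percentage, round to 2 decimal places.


ratio = compressed/original = 3758/4137 = 0.908388
savings = 1 - ratio = 1 - 0.908388 = 0.091612
as a percentage: 0.091612 * 100 = 9.16%

Space savings = 1 - 3758/4137 = 9.16%


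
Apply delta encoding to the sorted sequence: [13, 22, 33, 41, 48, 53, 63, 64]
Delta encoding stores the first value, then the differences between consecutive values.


First value: 13
Deltas:
  22 - 13 = 9
  33 - 22 = 11
  41 - 33 = 8
  48 - 41 = 7
  53 - 48 = 5
  63 - 53 = 10
  64 - 63 = 1


Delta encoded: [13, 9, 11, 8, 7, 5, 10, 1]


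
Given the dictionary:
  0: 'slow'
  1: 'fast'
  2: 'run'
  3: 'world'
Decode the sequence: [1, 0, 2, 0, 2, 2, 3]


Look up each index in the dictionary:
  1 -> 'fast'
  0 -> 'slow'
  2 -> 'run'
  0 -> 'slow'
  2 -> 'run'
  2 -> 'run'
  3 -> 'world'

Decoded: "fast slow run slow run run world"


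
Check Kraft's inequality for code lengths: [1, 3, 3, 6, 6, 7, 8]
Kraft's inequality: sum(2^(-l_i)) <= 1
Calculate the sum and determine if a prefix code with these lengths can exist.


Sum = 2^(-1) + 2^(-3) + 2^(-3) + 2^(-6) + 2^(-6) + 2^(-7) + 2^(-8)
    = 0.5 + 0.125 + 0.125 + 0.015625 + 0.015625 + 0.0078125 + 0.00390625
    = 203/256 = 0.79296875
Since 0.79296875 <= 1, Kraft's inequality IS satisfied.
A prefix code with these lengths CAN exist.

Kraft sum = 0.79296875. Satisfied.


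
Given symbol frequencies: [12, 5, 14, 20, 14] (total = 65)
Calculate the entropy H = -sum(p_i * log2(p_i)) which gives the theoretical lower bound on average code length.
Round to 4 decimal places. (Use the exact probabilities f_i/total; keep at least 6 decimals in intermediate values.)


Per-symbol terms -p_i * log2(p_i) with p_i = f_i/65:
  p = 12/65 = 0.184615: log2(p) = -2.437405, -p*log2(p) = 0.449983
  p = 5/65 = 0.076923: log2(p) = -3.700440, -p*log2(p) = 0.284649
  p = 14/65 = 0.215385: log2(p) = -2.215013, -p*log2(p) = 0.477080
  p = 20/65 = 0.307692: log2(p) = -1.700440, -p*log2(p) = 0.523212
  p = 14/65 = 0.215385: log2(p) = -2.215013, -p*log2(p) = 0.477080
H = 0.449983 + 0.284649 + 0.477080 + 0.523212 + 0.477080 = 2.212004

H = 2.212 bits/symbol


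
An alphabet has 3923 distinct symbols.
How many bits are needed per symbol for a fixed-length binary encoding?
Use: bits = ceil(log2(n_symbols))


log2(3923) = 11.9377
Bracket: 2^11 = 2048 < 3923 <= 2^12 = 4096
So ceil(log2(3923)) = 12

bits = ceil(log2(3923)) = ceil(11.9377) = 12 bits


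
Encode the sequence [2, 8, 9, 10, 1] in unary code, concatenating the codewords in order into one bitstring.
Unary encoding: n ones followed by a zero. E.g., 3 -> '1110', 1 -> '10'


Encode each number as n ones followed by a terminating 0:
  2 -> 110 (3 bits)
  8 -> 111111110 (9 bits)
  9 -> 1111111110 (10 bits)
  10 -> 11111111110 (11 bits)
  1 -> 10 (2 bits)
Total length = 3 + 9 + 10 + 11 + 2 = 35 bits.

Unary([2, 8, 9, 10, 1]) = 11011111111011111111101111111111010 (35 bits)


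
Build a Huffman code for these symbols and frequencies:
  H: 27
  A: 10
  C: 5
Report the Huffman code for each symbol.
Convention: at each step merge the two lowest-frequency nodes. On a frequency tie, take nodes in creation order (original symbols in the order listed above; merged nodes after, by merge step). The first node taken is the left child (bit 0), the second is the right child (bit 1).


Huffman tree construction:
Step 1: Merge C(5) + A(10) = 15
Step 2: Merge (C+A)(15) + H(27) = 42
Read each symbol's code off the tree from the root (left child = 0, right child = 1).

Codes:
  H: 1 (length 1)
  A: 01 (length 2)
  C: 00 (length 2)
Average code length: 57/42 = 1.3571 bits/symbol


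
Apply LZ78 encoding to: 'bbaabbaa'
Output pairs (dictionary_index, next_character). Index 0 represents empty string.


LZ78 encoding steps:
Dictionary: {0: ''}
Step 1: w='' (idx 0), next='b' -> output (0, 'b'), add 'b' as idx 1
Step 2: w='b' (idx 1), next='a' -> output (1, 'a'), add 'ba' as idx 2
Step 3: w='' (idx 0), next='a' -> output (0, 'a'), add 'a' as idx 3
Step 4: w='b' (idx 1), next='b' -> output (1, 'b'), add 'bb' as idx 4
Step 5: w='a' (idx 3), next='a' -> output (3, 'a'), add 'aa' as idx 5


Encoded: [(0, 'b'), (1, 'a'), (0, 'a'), (1, 'b'), (3, 'a')]


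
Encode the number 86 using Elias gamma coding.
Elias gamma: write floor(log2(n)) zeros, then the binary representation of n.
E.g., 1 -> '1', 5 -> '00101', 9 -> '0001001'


num_bits = floor(log2(86)) + 1 = 7
leading_zeros = num_bits - 1 = 6
binary(86) = 1010110

Elias gamma(86) = '000000' + '1010110' = 0000001010110 (13 bits)


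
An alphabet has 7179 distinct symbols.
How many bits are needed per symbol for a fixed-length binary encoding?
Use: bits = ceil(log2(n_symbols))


log2(7179) = 12.8096
Bracket: 2^12 = 4096 < 7179 <= 2^13 = 8192
So ceil(log2(7179)) = 13

bits = ceil(log2(7179)) = ceil(12.8096) = 13 bits


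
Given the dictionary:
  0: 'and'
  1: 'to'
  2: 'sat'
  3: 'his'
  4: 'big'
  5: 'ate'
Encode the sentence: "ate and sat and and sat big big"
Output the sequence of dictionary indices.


Look up each word in the dictionary:
  'ate' -> 5
  'and' -> 0
  'sat' -> 2
  'and' -> 0
  'and' -> 0
  'sat' -> 2
  'big' -> 4
  'big' -> 4

Encoded: [5, 0, 2, 0, 0, 2, 4, 4]


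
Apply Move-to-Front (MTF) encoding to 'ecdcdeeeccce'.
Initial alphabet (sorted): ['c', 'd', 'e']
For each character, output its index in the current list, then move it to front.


MTF encoding:
'e': index 2 in ['c', 'd', 'e'] -> ['e', 'c', 'd']
'c': index 1 in ['e', 'c', 'd'] -> ['c', 'e', 'd']
'd': index 2 in ['c', 'e', 'd'] -> ['d', 'c', 'e']
'c': index 1 in ['d', 'c', 'e'] -> ['c', 'd', 'e']
'd': index 1 in ['c', 'd', 'e'] -> ['d', 'c', 'e']
'e': index 2 in ['d', 'c', 'e'] -> ['e', 'd', 'c']
'e': index 0 in ['e', 'd', 'c'] -> ['e', 'd', 'c']
'e': index 0 in ['e', 'd', 'c'] -> ['e', 'd', 'c']
'c': index 2 in ['e', 'd', 'c'] -> ['c', 'e', 'd']
'c': index 0 in ['c', 'e', 'd'] -> ['c', 'e', 'd']
'c': index 0 in ['c', 'e', 'd'] -> ['c', 'e', 'd']
'e': index 1 in ['c', 'e', 'd'] -> ['e', 'c', 'd']


Output: [2, 1, 2, 1, 1, 2, 0, 0, 2, 0, 0, 1]


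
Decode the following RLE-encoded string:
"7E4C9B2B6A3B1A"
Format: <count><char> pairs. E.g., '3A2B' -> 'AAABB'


Expanding each <count><char> pair:
  7E -> 'EEEEEEE'
  4C -> 'CCCC'
  9B -> 'BBBBBBBBB'
  2B -> 'BB'
  6A -> 'AAAAAA'
  3B -> 'BBB'
  1A -> 'A'

Decoded = EEEEEEECCCCBBBBBBBBBBBAAAAAABBBA


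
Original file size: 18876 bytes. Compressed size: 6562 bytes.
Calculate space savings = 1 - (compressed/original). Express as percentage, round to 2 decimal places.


ratio = compressed/original = 6562/18876 = 0.347637
savings = 1 - ratio = 1 - 0.347637 = 0.652363
as a percentage: 0.652363 * 100 = 65.24%

Space savings = 1 - 6562/18876 = 65.24%


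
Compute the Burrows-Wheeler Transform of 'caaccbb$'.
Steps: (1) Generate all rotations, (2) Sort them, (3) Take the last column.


Rotations (sorted):
  0: $caaccbb -> last char: b
  1: aaccbb$c -> last char: c
  2: accbb$ca -> last char: a
  3: b$caaccb -> last char: b
  4: bb$caacc -> last char: c
  5: caaccbb$ -> last char: $
  6: cbb$caac -> last char: c
  7: ccbb$caa -> last char: a


BWT = bcabc$ca


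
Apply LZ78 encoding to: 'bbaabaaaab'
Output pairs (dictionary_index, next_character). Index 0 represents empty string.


LZ78 encoding steps:
Dictionary: {0: ''}
Step 1: w='' (idx 0), next='b' -> output (0, 'b'), add 'b' as idx 1
Step 2: w='b' (idx 1), next='a' -> output (1, 'a'), add 'ba' as idx 2
Step 3: w='' (idx 0), next='a' -> output (0, 'a'), add 'a' as idx 3
Step 4: w='ba' (idx 2), next='a' -> output (2, 'a'), add 'baa' as idx 4
Step 5: w='a' (idx 3), next='a' -> output (3, 'a'), add 'aa' as idx 5
Step 6: w='b' (idx 1), end of input -> output (1, '')


Encoded: [(0, 'b'), (1, 'a'), (0, 'a'), (2, 'a'), (3, 'a'), (1, '')]


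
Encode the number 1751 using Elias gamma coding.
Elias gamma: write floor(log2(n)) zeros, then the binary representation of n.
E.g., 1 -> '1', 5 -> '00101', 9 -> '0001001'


num_bits = floor(log2(1751)) + 1 = 11
leading_zeros = num_bits - 1 = 10
binary(1751) = 11011010111

Elias gamma(1751) = '0000000000' + '11011010111' = 000000000011011010111 (21 bits)


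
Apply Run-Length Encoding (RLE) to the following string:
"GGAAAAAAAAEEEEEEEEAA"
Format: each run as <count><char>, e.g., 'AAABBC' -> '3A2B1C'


Scanning runs left to right:
  i=0: run of 'G' x 2 -> '2G'
  i=2: run of 'A' x 8 -> '8A'
  i=10: run of 'E' x 8 -> '8E'
  i=18: run of 'A' x 2 -> '2A'

RLE = 2G8A8E2A


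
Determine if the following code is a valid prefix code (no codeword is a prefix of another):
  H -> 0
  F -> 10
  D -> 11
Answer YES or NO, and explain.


Checking each pair (does one codeword prefix another?):
  H='0' vs F='10': no prefix
  H='0' vs D='11': no prefix
  F='10' vs H='0': no prefix
  F='10' vs D='11': no prefix
  D='11' vs H='0': no prefix
  D='11' vs F='10': no prefix
No violation found over all pairs.

YES -- this is a valid prefix code. No codeword is a prefix of any other codeword.


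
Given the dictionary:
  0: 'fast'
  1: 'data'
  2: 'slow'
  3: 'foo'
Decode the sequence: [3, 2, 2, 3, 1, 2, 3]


Look up each index in the dictionary:
  3 -> 'foo'
  2 -> 'slow'
  2 -> 'slow'
  3 -> 'foo'
  1 -> 'data'
  2 -> 'slow'
  3 -> 'foo'

Decoded: "foo slow slow foo data slow foo"


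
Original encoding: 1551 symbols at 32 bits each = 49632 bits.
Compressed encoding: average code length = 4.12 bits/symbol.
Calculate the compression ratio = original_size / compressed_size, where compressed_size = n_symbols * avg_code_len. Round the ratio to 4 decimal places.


original_size = n_symbols * orig_bits = 1551 * 32 = 49632 bits
compressed_size = n_symbols * avg_code_len = 1551 * 4.12 = 6390.12 bits
ratio = original_size / compressed_size = 49632 / 6390.12 = 7.767

Compression ratio = 7.767


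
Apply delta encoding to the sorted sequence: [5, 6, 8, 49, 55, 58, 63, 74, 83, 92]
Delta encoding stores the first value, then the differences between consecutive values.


First value: 5
Deltas:
  6 - 5 = 1
  8 - 6 = 2
  49 - 8 = 41
  55 - 49 = 6
  58 - 55 = 3
  63 - 58 = 5
  74 - 63 = 11
  83 - 74 = 9
  92 - 83 = 9


Delta encoded: [5, 1, 2, 41, 6, 3, 5, 11, 9, 9]


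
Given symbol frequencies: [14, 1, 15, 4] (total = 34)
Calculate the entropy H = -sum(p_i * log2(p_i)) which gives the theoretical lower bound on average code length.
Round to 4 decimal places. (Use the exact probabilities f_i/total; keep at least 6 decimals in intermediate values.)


Per-symbol terms -p_i * log2(p_i) with p_i = f_i/34:
  p = 14/34 = 0.411765: log2(p) = -1.280108, -p*log2(p) = 0.527103
  p = 1/34 = 0.029412: log2(p) = -5.087463, -p*log2(p) = 0.149631
  p = 15/34 = 0.441176: log2(p) = -1.180572, -p*log2(p) = 0.520841
  p = 4/34 = 0.117647: log2(p) = -3.087463, -p*log2(p) = 0.363231
H = 0.527103 + 0.149631 + 0.520841 + 0.363231 = 1.560806

H = 1.5608 bits/symbol


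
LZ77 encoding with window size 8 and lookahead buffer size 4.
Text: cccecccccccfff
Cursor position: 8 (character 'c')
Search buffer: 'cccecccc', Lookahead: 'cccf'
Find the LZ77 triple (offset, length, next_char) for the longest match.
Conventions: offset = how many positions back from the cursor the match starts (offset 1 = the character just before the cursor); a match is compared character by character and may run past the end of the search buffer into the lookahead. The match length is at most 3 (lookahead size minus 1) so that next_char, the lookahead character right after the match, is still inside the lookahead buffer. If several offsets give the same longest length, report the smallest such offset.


Try each offset into the search buffer:
  offset=1 (pos 7, char 'c'): match length 3
  offset=2 (pos 6, char 'c'): match length 3
  offset=3 (pos 5, char 'c'): match length 3
  offset=4 (pos 4, char 'c'): match length 3
  offset=5 (pos 3, char 'e'): match length 0
  offset=6 (pos 2, char 'c'): match length 1
  offset=7 (pos 1, char 'c'): match length 2
  offset=8 (pos 0, char 'c'): match length 3
Longest match has length 3, found at offsets 1, 2, 3, 4, 8; take the smallest, offset 1.
next_char = character at position 8 + 3 = 11 -> 'f'

Best match: offset=1, length=3 (matching 'ccc' starting at position 7)
LZ77 triple: (1, 3, 'f')


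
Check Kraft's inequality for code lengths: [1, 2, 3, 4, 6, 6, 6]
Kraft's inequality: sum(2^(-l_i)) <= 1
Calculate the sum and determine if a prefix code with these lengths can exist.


Sum = 2^(-1) + 2^(-2) + 2^(-3) + 2^(-4) + 2^(-6) + 2^(-6) + 2^(-6)
    = 0.5 + 0.25 + 0.125 + 0.0625 + 0.015625 + 0.015625 + 0.015625
    = 63/64 = 0.984375
Since 0.984375 <= 1, Kraft's inequality IS satisfied.
A prefix code with these lengths CAN exist.

Kraft sum = 0.984375. Satisfied.


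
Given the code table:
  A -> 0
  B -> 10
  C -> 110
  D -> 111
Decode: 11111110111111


Decoding:
111 -> D
111 -> D
10 -> B
111 -> D
111 -> D


Result: DDBDD


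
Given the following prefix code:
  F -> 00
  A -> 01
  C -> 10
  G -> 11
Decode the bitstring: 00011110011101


Decoding step by step:
Bits 00 -> F
Bits 01 -> A
Bits 11 -> G
Bits 10 -> C
Bits 01 -> A
Bits 11 -> G
Bits 01 -> A


Decoded message: FAGCAGA


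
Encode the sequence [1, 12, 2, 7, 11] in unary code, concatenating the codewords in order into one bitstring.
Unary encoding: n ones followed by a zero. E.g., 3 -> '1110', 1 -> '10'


Encode each number as n ones followed by a terminating 0:
  1 -> 10 (2 bits)
  12 -> 1111111111110 (13 bits)
  2 -> 110 (3 bits)
  7 -> 11111110 (8 bits)
  11 -> 111111111110 (12 bits)
Total length = 2 + 13 + 3 + 8 + 12 = 38 bits.

Unary([1, 12, 2, 7, 11]) = 10111111111111011011111110111111111110 (38 bits)


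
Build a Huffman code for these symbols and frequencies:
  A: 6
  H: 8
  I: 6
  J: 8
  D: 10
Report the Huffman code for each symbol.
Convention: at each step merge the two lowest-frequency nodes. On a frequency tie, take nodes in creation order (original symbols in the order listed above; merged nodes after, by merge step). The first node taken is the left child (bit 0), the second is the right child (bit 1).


Huffman tree construction:
Step 1: Merge A(6) + I(6) = 12
Step 2: Merge H(8) + J(8) = 16
Step 3: Merge D(10) + (A+I)(12) = 22
Step 4: Merge (H+J)(16) + (D+(A+I))(22) = 38
Read each symbol's code off the tree from the root (left child = 0, right child = 1).

Codes:
  A: 110 (length 3)
  H: 00 (length 2)
  I: 111 (length 3)
  J: 01 (length 2)
  D: 10 (length 2)
Average code length: 88/38 = 2.3158 bits/symbol


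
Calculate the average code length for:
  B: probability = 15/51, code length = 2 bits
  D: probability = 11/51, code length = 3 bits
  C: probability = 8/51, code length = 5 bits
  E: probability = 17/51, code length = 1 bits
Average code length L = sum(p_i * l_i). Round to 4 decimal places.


Weighted contributions p_i * l_i:
  B: (15/51) * 2 = 30/51
  D: (11/51) * 3 = 33/51
  C: (8/51) * 5 = 40/51
  E: (17/51) * 1 = 17/51
Sum = (30 + 33 + 40 + 17)/51 = 120/51

L = 120/51 = 2.3529 bits/symbol


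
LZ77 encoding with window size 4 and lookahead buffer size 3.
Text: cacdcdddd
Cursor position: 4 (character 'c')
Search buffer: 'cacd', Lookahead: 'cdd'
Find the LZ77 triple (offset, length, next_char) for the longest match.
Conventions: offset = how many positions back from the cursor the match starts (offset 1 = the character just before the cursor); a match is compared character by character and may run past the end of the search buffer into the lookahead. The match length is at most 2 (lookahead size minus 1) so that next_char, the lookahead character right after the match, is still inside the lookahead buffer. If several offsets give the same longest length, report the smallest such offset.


Try each offset into the search buffer:
  offset=1 (pos 3, char 'd'): match length 0
  offset=2 (pos 2, char 'c'): match length 2
  offset=3 (pos 1, char 'a'): match length 0
  offset=4 (pos 0, char 'c'): match length 1
Longest match has length 2 at offset 2.
next_char = character at position 4 + 2 = 6 -> 'd'

Best match: offset=2, length=2 (matching 'cd' starting at position 2)
LZ77 triple: (2, 2, 'd')


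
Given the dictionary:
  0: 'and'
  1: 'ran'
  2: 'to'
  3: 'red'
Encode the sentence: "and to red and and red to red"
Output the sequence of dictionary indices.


Look up each word in the dictionary:
  'and' -> 0
  'to' -> 2
  'red' -> 3
  'and' -> 0
  'and' -> 0
  'red' -> 3
  'to' -> 2
  'red' -> 3

Encoded: [0, 2, 3, 0, 0, 3, 2, 3]


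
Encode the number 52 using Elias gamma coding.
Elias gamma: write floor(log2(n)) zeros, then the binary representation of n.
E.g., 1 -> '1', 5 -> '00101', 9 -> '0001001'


num_bits = floor(log2(52)) + 1 = 6
leading_zeros = num_bits - 1 = 5
binary(52) = 110100

Elias gamma(52) = '00000' + '110100' = 00000110100 (11 bits)


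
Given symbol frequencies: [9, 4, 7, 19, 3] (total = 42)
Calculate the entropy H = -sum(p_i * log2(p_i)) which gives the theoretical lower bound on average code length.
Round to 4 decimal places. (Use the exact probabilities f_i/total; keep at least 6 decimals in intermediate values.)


Per-symbol terms -p_i * log2(p_i) with p_i = f_i/42:
  p = 9/42 = 0.214286: log2(p) = -2.222392, -p*log2(p) = 0.476227
  p = 4/42 = 0.095238: log2(p) = -3.392317, -p*log2(p) = 0.323078
  p = 7/42 = 0.166667: log2(p) = -2.584963, -p*log2(p) = 0.430827
  p = 19/42 = 0.452381: log2(p) = -1.144390, -p*log2(p) = 0.517700
  p = 3/42 = 0.071429: log2(p) = -3.807355, -p*log2(p) = 0.271954
H = 0.476227 + 0.323078 + 0.430827 + 0.517700 + 0.271954 = 2.019786

H = 2.0198 bits/symbol


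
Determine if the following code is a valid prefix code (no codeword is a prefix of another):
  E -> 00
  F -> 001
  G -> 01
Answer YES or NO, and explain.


Checking each pair (does one codeword prefix another?):
  E='00' vs F='001': prefix -- VIOLATION

NO -- this is NOT a valid prefix code. E (00) is a prefix of F (001).


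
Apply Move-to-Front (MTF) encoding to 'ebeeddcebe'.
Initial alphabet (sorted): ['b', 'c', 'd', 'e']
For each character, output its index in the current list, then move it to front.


MTF encoding:
'e': index 3 in ['b', 'c', 'd', 'e'] -> ['e', 'b', 'c', 'd']
'b': index 1 in ['e', 'b', 'c', 'd'] -> ['b', 'e', 'c', 'd']
'e': index 1 in ['b', 'e', 'c', 'd'] -> ['e', 'b', 'c', 'd']
'e': index 0 in ['e', 'b', 'c', 'd'] -> ['e', 'b', 'c', 'd']
'd': index 3 in ['e', 'b', 'c', 'd'] -> ['d', 'e', 'b', 'c']
'd': index 0 in ['d', 'e', 'b', 'c'] -> ['d', 'e', 'b', 'c']
'c': index 3 in ['d', 'e', 'b', 'c'] -> ['c', 'd', 'e', 'b']
'e': index 2 in ['c', 'd', 'e', 'b'] -> ['e', 'c', 'd', 'b']
'b': index 3 in ['e', 'c', 'd', 'b'] -> ['b', 'e', 'c', 'd']
'e': index 1 in ['b', 'e', 'c', 'd'] -> ['e', 'b', 'c', 'd']


Output: [3, 1, 1, 0, 3, 0, 3, 2, 3, 1]


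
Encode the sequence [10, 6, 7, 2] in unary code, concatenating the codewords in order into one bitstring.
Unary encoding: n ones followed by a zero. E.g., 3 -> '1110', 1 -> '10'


Encode each number as n ones followed by a terminating 0:
  10 -> 11111111110 (11 bits)
  6 -> 1111110 (7 bits)
  7 -> 11111110 (8 bits)
  2 -> 110 (3 bits)
Total length = 11 + 7 + 8 + 3 = 29 bits.

Unary([10, 6, 7, 2]) = 11111111110111111011111110110 (29 bits)


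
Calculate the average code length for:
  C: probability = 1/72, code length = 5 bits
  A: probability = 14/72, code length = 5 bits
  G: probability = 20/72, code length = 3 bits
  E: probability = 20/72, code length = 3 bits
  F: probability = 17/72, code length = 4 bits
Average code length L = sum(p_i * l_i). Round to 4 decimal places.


Weighted contributions p_i * l_i:
  C: (1/72) * 5 = 5/72
  A: (14/72) * 5 = 70/72
  G: (20/72) * 3 = 60/72
  E: (20/72) * 3 = 60/72
  F: (17/72) * 4 = 68/72
Sum = (5 + 70 + 60 + 60 + 68)/72 = 263/72

L = 263/72 = 3.6528 bits/symbol


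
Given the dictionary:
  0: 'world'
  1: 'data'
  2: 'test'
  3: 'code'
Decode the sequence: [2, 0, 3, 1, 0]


Look up each index in the dictionary:
  2 -> 'test'
  0 -> 'world'
  3 -> 'code'
  1 -> 'data'
  0 -> 'world'

Decoded: "test world code data world"


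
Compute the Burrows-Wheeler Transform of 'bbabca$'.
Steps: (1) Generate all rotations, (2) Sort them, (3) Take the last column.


Rotations (sorted):
  0: $bbabca -> last char: a
  1: a$bbabc -> last char: c
  2: abca$bb -> last char: b
  3: babca$b -> last char: b
  4: bbabca$ -> last char: $
  5: bca$bba -> last char: a
  6: ca$bbab -> last char: b


BWT = acbb$ab
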